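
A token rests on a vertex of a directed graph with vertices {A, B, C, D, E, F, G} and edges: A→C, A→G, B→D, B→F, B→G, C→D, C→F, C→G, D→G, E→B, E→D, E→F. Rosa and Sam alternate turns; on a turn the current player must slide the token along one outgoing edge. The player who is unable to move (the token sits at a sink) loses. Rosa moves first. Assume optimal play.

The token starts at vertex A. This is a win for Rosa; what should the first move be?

Use the standard recursion: the mover loses at a terminal position; elsewhere, the mover wins exactly when some move hands the opponent an L position.
Every edge goes from a vertex to one that appears earlier in the order G, F, D, B, E, C, A, so processing vertices in that order labels each vertex after all of its successors.
G: no outgoing edge → L
F: no outgoing edge → L
D: reaches L-position G → W
B: reaches L-position F → W
E: reaches L-position F → W
C: reaches L-position F → W
A: reaches L-position G → W
From A, the L positions reachable in one move are: G.

Move to G.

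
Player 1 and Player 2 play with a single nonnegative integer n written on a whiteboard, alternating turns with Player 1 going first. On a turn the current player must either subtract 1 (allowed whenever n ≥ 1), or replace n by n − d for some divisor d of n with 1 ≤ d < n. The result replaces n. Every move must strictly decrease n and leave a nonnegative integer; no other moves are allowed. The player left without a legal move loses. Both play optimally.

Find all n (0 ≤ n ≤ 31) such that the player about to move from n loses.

0, 2, 5, 7, 9, 11, 13, 15, 17, 19, 21, 23, 25, 27, 29, 31

Use the standard recursion: the mover loses at a terminal position; elsewhere, the mover wins exactly when some move hands the opponent an L position.
n=0: no move → L
n=1: can move to 0, which is L ⇒ W
n=2: the only move is to 1(W), a W ⇒ L
n=3: can move to 2, which is L ⇒ W
n=4: can move to 2, which is L ⇒ W
n=5: the only move is to 4(W), a W ⇒ L
n=6: can move to 5, which is L ⇒ W
n=7: the only move is to 6(W), a W ⇒ L
n=8: can move to 7, which is L ⇒ W
n=9: moves to 6(W), 8(W); every one is W ⇒ L
n=10: can move to 5, which is L ⇒ W
n=11: the only move is to 10(W), a W ⇒ L
n=12: can move to 9, which is L ⇒ W
n=13: the only move is to 12(W), a W ⇒ L
n=14: can move to 7, which is L ⇒ W
n=15: moves to 10(W), 12(W), 14(W); every one is W ⇒ L
n=16: can move to 15, which is L ⇒ W
n=17: the only move is to 16(W), a W ⇒ L
n=18: can move to 9, which is L ⇒ W
n=19: the only move is to 18(W), a W ⇒ L
n=20: can move to 15, which is L ⇒ W
n=21: moves to 14(W), 18(W), 20(W); every one is W ⇒ L
n=22: can move to 11, which is L ⇒ W
n=23: the only move is to 22(W), a W ⇒ L
n=24: can move to 21, which is L ⇒ W
n=25: moves to 20(W), 24(W); every one is W ⇒ L
n=26: can move to 13, which is L ⇒ W
n=27: moves to 18(W), 24(W), 26(W); every one is W ⇒ L
n=28: can move to 21, which is L ⇒ W
n=29: the only move is to 28(W), a W ⇒ L
n=30: can move to 15, which is L ⇒ W
n=31: the only move is to 30(W), a W ⇒ L
Reading off the rows marked L gives the requested list; there are 16 such values of n.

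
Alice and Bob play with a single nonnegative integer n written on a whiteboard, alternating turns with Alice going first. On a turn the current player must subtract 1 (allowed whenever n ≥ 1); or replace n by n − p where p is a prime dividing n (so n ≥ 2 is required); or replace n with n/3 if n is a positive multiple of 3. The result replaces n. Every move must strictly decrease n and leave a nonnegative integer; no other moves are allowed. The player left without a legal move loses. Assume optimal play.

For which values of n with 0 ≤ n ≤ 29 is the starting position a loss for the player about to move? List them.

Classify positions by backward induction: terminal positions (no move available) are L. From any other position, the mover wins iff some move reaches an L.
n=0: no move → L
n=1: W (go to 0, an L position)
n=2: W (go to 0, an L position)
n=3: W (go to 0, an L position)
n=4: L (options 2(W), 3(W) are all W)
n=5: W (go to 0, an L position)
n=6: W (go to 4, an L position)
n=7: W (go to 0, an L position)
n=8: L (options 6(W), 7(W) are all W)
n=9: W (go to 8, an L position)
n=10: W (go to 8, an L position)
n=11: W (go to 0, an L position)
n=12: W (go to 4, an L position)
n=13: W (go to 0, an L position)
n=14: L (options 7(W), 12(W), 13(W) are all W)
n=15: W (go to 14, an L position)
n=16: W (go to 14, an L position)
n=17: W (go to 0, an L position)
n=18: L (options 6(W), 15(W), 16(W), 17(W) are all W)
n=19: W (go to 0, an L position)
n=20: W (go to 18, an L position)
n=21: W (go to 14, an L position)
n=22: L (options 11(W), 20(W), 21(W) are all W)
n=23: W (go to 0, an L position)
n=24: W (go to 8, an L position)
n=25: L (options 20(W), 24(W) are all W)
n=26: W (go to 25, an L position)
n=27: L (options 9(W), 24(W), 26(W) are all W)
n=28: W (go to 27, an L position)
n=29: W (go to 0, an L position)
The losing starting values of n are exactly the entries labelled L in this table (8 of them).

0, 4, 8, 14, 18, 22, 25, 27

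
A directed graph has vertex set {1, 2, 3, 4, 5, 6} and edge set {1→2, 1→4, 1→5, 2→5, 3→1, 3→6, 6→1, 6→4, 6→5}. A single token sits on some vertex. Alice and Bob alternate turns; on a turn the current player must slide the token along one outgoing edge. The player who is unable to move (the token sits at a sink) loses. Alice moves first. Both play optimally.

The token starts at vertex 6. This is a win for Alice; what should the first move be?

Move to 5.

Use the standard recursion: the mover loses at a terminal position; elsewhere, the mover wins exactly when some move hands the opponent an L position.
Every edge goes from a vertex to one that appears earlier in the order 4, 5, 2, 1, 6, 3, so processing vertices in that order labels each vertex after all of its successors.
4: no outgoing edge → L
5: no outgoing edge → L
2: reaches L-position 5 → W
1: reaches L-position 5 → W
6: reaches L-position 5 → W
3: only reaches 6(W), 1(W), all W → L
From 6, the L positions reachable in one move are: 5, 4. Any move reaching one of these is winning.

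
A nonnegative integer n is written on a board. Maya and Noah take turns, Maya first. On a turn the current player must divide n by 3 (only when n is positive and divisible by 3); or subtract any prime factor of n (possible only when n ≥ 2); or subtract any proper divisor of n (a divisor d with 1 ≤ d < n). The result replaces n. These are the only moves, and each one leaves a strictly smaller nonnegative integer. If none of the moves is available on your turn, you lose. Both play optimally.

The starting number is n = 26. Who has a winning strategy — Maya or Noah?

Noah wins.

Work bottom-up. With no move the player to move loses. Otherwise the position is W if at least one move leads to an L position for the opponent, and L if every move leads to a W.
n=0: no move → L
n=1: no move → L
n=2: W (go to 0, an L position)
n=3: W (go to 0, an L position)
n=4: L (options 2(W), 3(W) are all W)
n=5: W (go to 0, an L position)
n=6: W (go to 4, an L position)
n=7: W (go to 0, an L position)
n=8: W (go to 4, an L position)
n=9: L (options 3(W), 6(W), 8(W) are all W)
n=10: W (go to 9, an L position)
n=11: W (go to 0, an L position)
n=12: W (go to 4, an L position)
n=13: W (go to 0, an L position)
n=14: L (options 7(W), 12(W), 13(W) are all W)
n=15: W (go to 14, an L position)
n=16: W (go to 14, an L position)
n=17: W (go to 0, an L position)
n=18: W (go to 9, an L position)
n=19: W (go to 0, an L position)
n=20: L (options 10(W), 15(W), 16(W), 18(W), 19(W) are all W)
n=21: W (go to 14, an L position)
n=22: W (go to 20, an L position)
n=23: W (go to 0, an L position)
n=24: W (go to 20, an L position)
n=25: W (go to 20, an L position)
n=26: L (options 13(W), 24(W), 25(W) are all W)
Every move from 26 reaches a W position, so the mover loses.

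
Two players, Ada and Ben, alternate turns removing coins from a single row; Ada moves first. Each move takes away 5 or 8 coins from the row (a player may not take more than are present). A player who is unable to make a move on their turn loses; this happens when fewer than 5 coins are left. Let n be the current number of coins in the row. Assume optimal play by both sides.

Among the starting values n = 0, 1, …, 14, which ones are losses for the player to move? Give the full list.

0, 1, 2, 3, 4, 13, 14

Build the W/L table. Terminal = L. A non-terminal position is W if it has a move to some L; otherwise it is L.
n=0: no move → L
n=1: no move → L
n=2: no move → L
n=3: no move → L
n=4: no move → L
n=5: →0(L), so W
n=6: →1(L), so W
n=7: →2(L), so W
n=8: →3(L), so W
n=9: →4(L), so W
n=10: →2(L), so W
n=11: →3(L), so W
n=12: →4(L), so W
n=13: →8(W), 5(W) — all W, so L
n=14: →9(W), 6(W) — all W, so L
The losing starting values of n are exactly the entries labelled L in this table (7 of them).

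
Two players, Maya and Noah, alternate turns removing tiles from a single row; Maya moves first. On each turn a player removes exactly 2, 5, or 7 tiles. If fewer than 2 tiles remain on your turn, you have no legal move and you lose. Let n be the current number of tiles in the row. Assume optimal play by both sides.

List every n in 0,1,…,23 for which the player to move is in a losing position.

Use the standard recursion: the mover loses at a terminal position; elsewhere, the mover wins exactly when some move hands the opponent an L position.
n=0: no move → L
n=1: no move → L
n=2: can move to 0, which is L ⇒ W
n=3: can move to 1, which is L ⇒ W
n=4: the only move is to 2(W), a W ⇒ L
n=5: can move to 0, which is L ⇒ W
n=6: can move to 4, which is L ⇒ W
n=7: can move to 0, which is L ⇒ W
n=8: can move to 1, which is L ⇒ W
n=9: can move to 4, which is L ⇒ W
n=10: moves to 8(W), 5(W), 3(W); every one is W ⇒ L
n=11: can move to 4, which is L ⇒ W
n=12: can move to 10, which is L ⇒ W
n=13: moves to 11(W), 8(W), 6(W); every one is W ⇒ L
n=14: moves to 12(W), 9(W), 7(W); every one is W ⇒ L
n=15: can move to 13, which is L ⇒ W
n=16: can move to 14, which is L ⇒ W
n=17: can move to 10, which is L ⇒ W
n=18: can move to 13, which is L ⇒ W
n=19: can move to 14, which is L ⇒ W
n=20: can move to 13, which is L ⇒ W
n=21: can move to 14, which is L ⇒ W
n=22: moves to 20(W), 17(W), 15(W); every one is W ⇒ L
n=23: moves to 21(W), 18(W), 16(W); every one is W ⇒ L
The losing starting values of n are exactly the entries labelled L in this table (8 of them).

0, 1, 4, 10, 13, 14, 22, 23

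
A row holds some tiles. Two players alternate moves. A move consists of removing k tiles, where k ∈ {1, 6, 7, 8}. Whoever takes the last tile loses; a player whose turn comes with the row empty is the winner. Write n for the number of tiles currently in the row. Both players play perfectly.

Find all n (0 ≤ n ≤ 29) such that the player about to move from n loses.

1, 3, 5, 14, 16, 18, 27, 29

Compute win/loss labels from the base case upward. A position with no move is W. Any other position is W if it can reach an L in one move, else L.
n=0: no move; the opponent has just taken the last tile and therefore loses → W
n=1: the only move is to 0(W), a W ⇒ L
n=2: can move to 1, which is L ⇒ W
n=3: the only move is to 2(W), a W ⇒ L
n=4: can move to 3, which is L ⇒ W
n=5: the only move is to 4(W), a W ⇒ L
n=6: can move to 5, which is L ⇒ W
n=7: can move to 1, which is L ⇒ W
n=8: can move to 1, which is L ⇒ W
n=9: can move to 3, which is L ⇒ W
n=10: can move to 3, which is L ⇒ W
n=11: can move to 5, which is L ⇒ W
n=12: can move to 5, which is L ⇒ W
n=13: can move to 5, which is L ⇒ W
n=14: moves to 13(W), 8(W), 7(W), 6(W); every one is W ⇒ L
n=15: can move to 14, which is L ⇒ W
n=16: moves to 15(W), 10(W), 9(W), 8(W); every one is W ⇒ L
n=17: can move to 16, which is L ⇒ W
n=18: moves to 17(W), 12(W), 11(W), 10(W); every one is W ⇒ L
n=19: can move to 18, which is L ⇒ W
n=20: can move to 14, which is L ⇒ W
n=21: can move to 14, which is L ⇒ W
n=22: can move to 16, which is L ⇒ W
n=23: can move to 16, which is L ⇒ W
n=24: can move to 18, which is L ⇒ W
n=25: can move to 18, which is L ⇒ W
n=26: can move to 18, which is L ⇒ W
n=27: moves to 26(W), 21(W), 20(W), 19(W); every one is W ⇒ L
n=28: can move to 27, which is L ⇒ W
n=29: moves to 28(W), 23(W), 22(W), 21(W); every one is W ⇒ L
Reading off the rows marked L gives the requested list; there are 8 such values of n.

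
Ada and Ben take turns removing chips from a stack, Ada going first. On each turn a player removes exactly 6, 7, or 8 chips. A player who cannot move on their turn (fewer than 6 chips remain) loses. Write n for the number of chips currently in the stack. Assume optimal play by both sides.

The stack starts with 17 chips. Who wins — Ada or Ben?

Work bottom-up. With no move the player to move loses. Otherwise the position is W if at least one move leads to an L position for the opponent, and L if every move leads to a W.
n=0: no move → L
n=1: no move → L
n=2: no move → L
n=3: no move → L
n=4: no move → L
n=5: no move → L
n=6: reaches L-position 0 → W
n=7: reaches L-position 1 → W
n=8: reaches L-position 2 → W
n=9: reaches L-position 3 → W
n=10: reaches L-position 4 → W
n=11: reaches L-position 5 → W
n=12: reaches L-position 5 → W
n=13: reaches L-position 5 → W
n=14: only reaches 8(W), 7(W), 6(W), all W → L
n=15: only reaches 9(W), 8(W), 7(W), all W → L
n=16: only reaches 10(W), 9(W), 8(W), all W → L
n=17: only reaches 11(W), 10(W), 9(W), all W → L
The starting position 17 is L: whatever Ada does, the opponent receives a W position.

Ben wins.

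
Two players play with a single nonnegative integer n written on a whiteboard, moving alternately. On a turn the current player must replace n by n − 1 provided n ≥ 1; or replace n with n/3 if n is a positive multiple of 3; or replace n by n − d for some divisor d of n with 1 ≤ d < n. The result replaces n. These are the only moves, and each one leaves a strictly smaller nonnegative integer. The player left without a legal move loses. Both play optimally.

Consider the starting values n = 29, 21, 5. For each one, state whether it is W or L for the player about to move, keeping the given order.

29: W, 21: W, 5: L

Build the W/L table. Terminal = L. A non-terminal position is W if it has a move to some L; otherwise it is L.
n=0: no move → L
n=1: →0(L), so W
n=2: →1(W) only, which is W, so L
n=3: →2(L), so W
n=4: →2(L), so W
n=5: →4(W) only, which is W, so L
n=6: →2(L), so W
n=7: →6(W) only, which is W, so L
n=8: →7(L), so W
n=9: →3(W), 6(W), 8(W) — all W, so L
n=10: →5(L), so W
n=11: →10(W) only, which is W, so L
n=12: →9(L), so W
n=13: →12(W) only, which is W, so L
n=14: →7(L), so W
n=15: →5(L), so W
n=16: →8(W), 12(W), 14(W), 15(W) — all W, so L
n=17: →16(L), so W
n=18: →9(L), so W
n=19: →18(W) only, which is W, so L
n=20: →16(L), so W
n=21: →7(L), so W
n=22: →11(L), so W
n=23: →22(W) only, which is W, so L
n=24: →16(L), so W
n=25: →20(W), 24(W) — all W, so L
n=26: →13(L), so W
n=27: →9(L), so W
n=28: →14(W), 21(W), 24(W), 26(W), 27(W) — all W, so L
n=29: →28(L), so W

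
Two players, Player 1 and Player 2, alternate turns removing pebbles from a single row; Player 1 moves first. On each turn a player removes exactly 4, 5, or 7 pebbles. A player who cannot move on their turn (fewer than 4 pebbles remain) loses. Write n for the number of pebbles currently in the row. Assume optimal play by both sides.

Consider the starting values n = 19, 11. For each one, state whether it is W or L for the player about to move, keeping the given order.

Use the standard recursion: the mover loses at a terminal position; elsewhere, the mover wins exactly when some move hands the opponent an L position.
n=0: no move → L
n=1: no move → L
n=2: no move → L
n=3: no move → L
n=4: W (go to 0, an L position)
n=5: W (go to 1, an L position)
n=6: W (go to 2, an L position)
n=7: W (go to 3, an L position)
n=8: W (go to 3, an L position)
n=9: W (go to 2, an L position)
n=10: W (go to 3, an L position)
n=11: L (options 7(W), 6(W), 4(W) are all W)
n=12: L (options 8(W), 7(W), 5(W) are all W)
n=13: L (options 9(W), 8(W), 6(W) are all W)
n=14: L (options 10(W), 9(W), 7(W) are all W)
n=15: W (go to 11, an L position)
n=16: W (go to 12, an L position)
n=17: W (go to 13, an L position)
n=18: W (go to 14, an L position)
n=19: W (go to 14, an L position)

19: W, 11: L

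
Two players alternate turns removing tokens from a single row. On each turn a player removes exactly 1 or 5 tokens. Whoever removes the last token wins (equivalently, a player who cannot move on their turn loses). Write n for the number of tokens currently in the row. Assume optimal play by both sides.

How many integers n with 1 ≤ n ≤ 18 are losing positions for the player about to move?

9

Label each position W (a win for the player to move) or L (a loss). A position with no legal move is L; any other position is W exactly when some move reaches an L, and L when every move reaches a W.
n=0: no move → L
n=1: can move to 0, which is L ⇒ W
n=2: the only move is to 1(W), a W ⇒ L
n=3: can move to 2, which is L ⇒ W
n=4: the only move is to 3(W), a W ⇒ L
n=5: can move to 4, which is L ⇒ W
n=6: moves to 5(W), 1(W); every one is W ⇒ L
n=7: can move to 6, which is L ⇒ W
n=8: moves to 7(W), 3(W); every one is W ⇒ L
n=9: can move to 8, which is L ⇒ W
n=10: moves to 9(W), 5(W); every one is W ⇒ L
n=11: can move to 10, which is L ⇒ W
n=12: moves to 11(W), 7(W); every one is W ⇒ L
n=13: can move to 12, which is L ⇒ W
n=14: moves to 13(W), 9(W); every one is W ⇒ L
n=15: can move to 14, which is L ⇒ W
n=16: moves to 15(W), 11(W); every one is W ⇒ L
n=17: can move to 16, which is L ⇒ W
n=18: moves to 17(W), 13(W); every one is W ⇒ L
L entries with 1 ≤ n ≤ 18 (n=0 is outside the asked range and is not counted): n = 2, 4, 6, 8, 10, 12, 14, 16, 18; that makes 9.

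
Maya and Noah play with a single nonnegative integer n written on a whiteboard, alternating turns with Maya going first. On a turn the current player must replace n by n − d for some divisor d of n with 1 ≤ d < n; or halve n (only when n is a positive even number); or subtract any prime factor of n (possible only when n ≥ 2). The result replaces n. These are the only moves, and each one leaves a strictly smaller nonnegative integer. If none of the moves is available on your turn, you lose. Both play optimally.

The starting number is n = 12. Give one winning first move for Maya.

Move to 9.

Build the W/L table. Terminal = L. A non-terminal position is W if it has a move to some L; otherwise it is L.
n=0: no move → L
n=1: no move → L
n=2: →0(L), so W
n=3: →0(L), so W
n=4: →2(W), 3(W) — all W, so L
n=5: →0(L), so W
n=6: →4(L), so W
n=7: →0(L), so W
n=8: →4(L), so W
n=9: →6(W), 8(W) — all W, so L
n=10: →9(L), so W
n=11: →0(L), so W
n=12: →9(L), so W
From 12, the L positions reachable in one move are: 9.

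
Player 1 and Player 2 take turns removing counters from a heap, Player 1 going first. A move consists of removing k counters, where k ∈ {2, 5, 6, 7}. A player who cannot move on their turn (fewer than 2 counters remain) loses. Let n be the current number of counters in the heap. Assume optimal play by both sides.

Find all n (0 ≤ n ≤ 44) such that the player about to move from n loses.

Use the standard recursion: the mover loses at a terminal position; elsewhere, the mover wins exactly when some move hands the opponent an L position.
n=0: no move → L
n=1: no move → L
n=2: can move to 0, which is L ⇒ W
n=3: can move to 1, which is L ⇒ W
n=4: the only move is to 2(W), a W ⇒ L
n=5: can move to 0, which is L ⇒ W
n=6: can move to 4, which is L ⇒ W
n=7: can move to 1, which is L ⇒ W
n=8: can move to 1, which is L ⇒ W
n=9: can move to 4, which is L ⇒ W
n=10: can move to 4, which is L ⇒ W
n=11: can move to 4, which is L ⇒ W
n=12: moves to 10(W), 7(W), 6(W), 5(W); every one is W ⇒ L
n=13: moves to 11(W), 8(W), 7(W), 6(W); every one is W ⇒ L
n=14: can move to 12, which is L ⇒ W
n=15: can move to 13, which is L ⇒ W
n=16: moves to 14(W), 11(W), 10(W), 9(W); every one is W ⇒ L
n=17: can move to 12, which is L ⇒ W
n=18: can move to 16, which is L ⇒ W
n=19: can move to 13, which is L ⇒ W
n=20: can move to 13, which is L ⇒ W
n=21: can move to 16, which is L ⇒ W
n=22: can move to 16, which is L ⇒ W
n=23: can move to 16, which is L ⇒ W
n=24: moves to 22(W), 19(W), 18(W), 17(W); every one is W ⇒ L
n=25: moves to 23(W), 20(W), 19(W), 18(W); every one is W ⇒ L
n=26: can move to 24, which is L ⇒ W
n=27: can move to 25, which is L ⇒ W
n=28: moves to 26(W), 23(W), 22(W), 21(W); every one is W ⇒ L
n=29: can move to 24, which is L ⇒ W
n=30: can move to 28, which is L ⇒ W
n=31: can move to 25, which is L ⇒ W
n=32: can move to 25, which is L ⇒ W
n=33: can move to 28, which is L ⇒ W
n=34: can move to 28, which is L ⇒ W
n=35: can move to 28, which is L ⇒ W
n=36: moves to 34(W), 31(W), 30(W), 29(W); every one is W ⇒ L
n=37: moves to 35(W), 32(W), 31(W), 30(W); every one is W ⇒ L
n=38: can move to 36, which is L ⇒ W
n=39: can move to 37, which is L ⇒ W
n=40: moves to 38(W), 35(W), 34(W), 33(W); every one is W ⇒ L
n=41: can move to 36, which is L ⇒ W
n=42: can move to 40, which is L ⇒ W
n=43: can move to 37, which is L ⇒ W
n=44: can move to 37, which is L ⇒ W
Reading off the rows marked L gives the requested list; there are 12 such values of n.

0, 1, 4, 12, 13, 16, 24, 25, 28, 36, 37, 40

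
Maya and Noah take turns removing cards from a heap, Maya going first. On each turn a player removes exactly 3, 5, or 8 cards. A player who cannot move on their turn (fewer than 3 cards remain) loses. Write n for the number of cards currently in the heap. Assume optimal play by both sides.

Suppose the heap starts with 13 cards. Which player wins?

Noah wins.

Compute win/loss labels from the base case upward. A position with no move is L. Any other position is W if it can reach an L in one move, else L.
n=0: no move → L
n=1: no move → L
n=2: no move → L
n=3: W (go to 0, an L position)
n=4: W (go to 1, an L position)
n=5: W (go to 2, an L position)
n=6: W (go to 1, an L position)
n=7: W (go to 2, an L position)
n=8: W (go to 0, an L position)
n=9: W (go to 1, an L position)
n=10: W (go to 2, an L position)
n=11: L (options 8(W), 6(W), 3(W) are all W)
n=12: L (options 9(W), 7(W), 4(W) are all W)
n=13: L (options 10(W), 8(W), 5(W) are all W)
The starting position 13 is L: whatever Maya does, the opponent receives a W position.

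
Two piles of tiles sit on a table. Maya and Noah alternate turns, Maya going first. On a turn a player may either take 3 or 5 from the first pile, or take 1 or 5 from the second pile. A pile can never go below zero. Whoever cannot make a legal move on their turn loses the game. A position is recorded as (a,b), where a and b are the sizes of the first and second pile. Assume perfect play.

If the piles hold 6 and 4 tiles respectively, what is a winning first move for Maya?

Move to (1,4).

Use the standard recursion: the mover loses at a terminal position; elsewhere, the mover wins exactly when some move hands the opponent an L position.
No move ever increases a pile, so every position that can arise here has a ≤ 6 and b ≤ 4; it is enough to label the cells with 0 ≤ a ≤ 6 and 0 ≤ b ≤ 4.
Every move lowers a or b (never raises either), so fill the grid row by row in increasing a, and left to right within a row: each cell's successors are then already labelled.
      b=0  b=1  b=2  b=3  b=4
a=0:    L    W    L    W    L
a=1:    L    W    L    W    L
a=2:    L    W    L    W    L
a=3:    W    L    W    L    W
a=4:    W    L    W    L    W
a=5:    W    L    W    L    W
a=6:    W    W    W    W    W
Cells with no legal move (terminal, hence L): (0,0), (1,0), (2,0).
The remaining L cells, each justified by listing all of its moves:
(0,2): L (sole option (0,1)(W) is W)
(0,4): L (sole option (0,3)(W) is W)
(1,2): L (sole option (1,1)(W) is W)
(1,4): L (sole option (1,3)(W) is W)
(2,2): L (sole option (2,1)(W) is W)
(2,4): L (sole option (2,3)(W) is W)
(3,1): L (options (0,1)(W), (3,0)(W) are all W)
(3,3): L (options (0,3)(W), (3,2)(W) are all W)
(4,1): L (options (1,1)(W), (4,0)(W) are all W)
(4,3): L (options (1,3)(W), (4,2)(W) are all W)
(5,1): L (options (2,1)(W), (0,1)(W), (5,0)(W) are all W)
(5,3): L (options (2,3)(W), (0,3)(W), (5,2)(W) are all W)
Every other cell has at least one move into one of the L cells above, so it is W.
From (6,4), the L positions reachable in one move are: (1,4).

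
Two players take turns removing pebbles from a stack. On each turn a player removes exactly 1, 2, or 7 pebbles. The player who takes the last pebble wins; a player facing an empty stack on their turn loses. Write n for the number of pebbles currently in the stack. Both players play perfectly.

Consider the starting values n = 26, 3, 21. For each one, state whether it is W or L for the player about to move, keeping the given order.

26: W, 3: L, 21: L

Classify positions by backward induction: terminal positions (no move available) are L. From any other position, the mover wins iff some move reaches an L.
n=0: no move → L
n=1: can move to 0, which is L ⇒ W
n=2: can move to 0, which is L ⇒ W
n=3: moves to 2(W), 1(W); every one is W ⇒ L
n=4: can move to 3, which is L ⇒ W
n=5: can move to 3, which is L ⇒ W
n=6: moves to 5(W), 4(W); every one is W ⇒ L
n=7: can move to 6, which is L ⇒ W
n=8: can move to 6, which is L ⇒ W
n=9: moves to 8(W), 7(W), 2(W); every one is W ⇒ L
n=10: can move to 9, which is L ⇒ W
n=11: can move to 9, which is L ⇒ W
n=12: moves to 11(W), 10(W), 5(W); every one is W ⇒ L
n=13: can move to 12, which is L ⇒ W
n=14: can move to 12, which is L ⇒ W
n=15: moves to 14(W), 13(W), 8(W); every one is W ⇒ L
n=16: can move to 15, which is L ⇒ W
n=17: can move to 15, which is L ⇒ W
n=18: moves to 17(W), 16(W), 11(W); every one is W ⇒ L
n=19: can move to 18, which is L ⇒ W
n=20: can move to 18, which is L ⇒ W
n=21: moves to 20(W), 19(W), 14(W); every one is W ⇒ L
n=22: can move to 21, which is L ⇒ W
n=23: can move to 21, which is L ⇒ W
n=24: moves to 23(W), 22(W), 17(W); every one is W ⇒ L
n=25: can move to 24, which is L ⇒ W
n=26: can move to 24, which is L ⇒ W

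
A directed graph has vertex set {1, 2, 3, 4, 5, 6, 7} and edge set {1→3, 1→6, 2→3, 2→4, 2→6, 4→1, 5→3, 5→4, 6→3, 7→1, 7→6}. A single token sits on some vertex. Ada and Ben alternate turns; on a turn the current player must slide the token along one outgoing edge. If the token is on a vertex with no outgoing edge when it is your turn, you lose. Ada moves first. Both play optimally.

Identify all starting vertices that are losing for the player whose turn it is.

Positions with no move are L. A position that does have a move is losing for the player to move precisely when every available move leads to a winning position for the opponent. Fill in the labels:
Every edge goes from a vertex to one that appears earlier in the order 3, 6, 1, 7, 4, 5, 2, so processing vertices in that order labels each vertex after all of its successors.
3: no outgoing edge → L
6: →3(L), so W
1: →3(L), so W
7: →1(W), 6(W) — all W, so L
4: →1(W) only, which is W, so L
5: →4(L), so W
2: →4(L), so W
The losing starting vertices are exactly the entries labelled L in this table (3 of them).

3, 4, 7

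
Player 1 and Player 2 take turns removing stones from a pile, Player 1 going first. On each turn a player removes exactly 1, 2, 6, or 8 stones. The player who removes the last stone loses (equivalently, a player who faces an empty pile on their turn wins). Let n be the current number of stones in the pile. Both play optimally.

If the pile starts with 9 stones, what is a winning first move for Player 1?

Remove 1, leaving 8.

Build the W/L table. Terminal = W. A non-terminal position is W if it has a move to some L; otherwise it is L.
n=0: no move; the opponent has just taken the last stone and therefore loses → W
n=1: →0(W) only, which is W, so L
n=2: →1(L), so W
n=3: →1(L), so W
n=4: →3(W), 2(W) — all W, so L
n=5: →4(L), so W
n=6: →4(L), so W
n=7: →1(L), so W
n=8: →7(W), 6(W), 2(W), 0(W) — all W, so L
n=9: →8(L), so W
From 9, the L positions reachable in one move are: 8, 1. Any move reaching one of these is winning.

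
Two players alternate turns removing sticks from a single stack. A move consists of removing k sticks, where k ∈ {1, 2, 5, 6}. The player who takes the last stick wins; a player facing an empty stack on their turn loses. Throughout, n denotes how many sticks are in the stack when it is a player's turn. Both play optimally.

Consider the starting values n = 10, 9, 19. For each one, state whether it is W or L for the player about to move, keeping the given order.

10: L, 9: W, 19: W

Label each position W (a win for the player to move) or L (a loss). A position with no legal move is L; any other position is W exactly when some move reaches an L, and L when every move reaches a W.
n=0: no move → L
n=1: can move to 0, which is L ⇒ W
n=2: can move to 0, which is L ⇒ W
n=3: moves to 2(W), 1(W); every one is W ⇒ L
n=4: can move to 3, which is L ⇒ W
n=5: can move to 3, which is L ⇒ W
n=6: can move to 0, which is L ⇒ W
n=7: moves to 6(W), 5(W), 2(W), 1(W); every one is W ⇒ L
n=8: can move to 7, which is L ⇒ W
n=9: can move to 7, which is L ⇒ W
n=10: moves to 9(W), 8(W), 5(W), 4(W); every one is W ⇒ L
n=11: can move to 10, which is L ⇒ W
n=12: can move to 10, which is L ⇒ W
n=13: can move to 7, which is L ⇒ W
n=14: moves to 13(W), 12(W), 9(W), 8(W); every one is W ⇒ L
n=15: can move to 14, which is L ⇒ W
n=16: can move to 14, which is L ⇒ W
n=17: moves to 16(W), 15(W), 12(W), 11(W); every one is W ⇒ L
n=18: can move to 17, which is L ⇒ W
n=19: can move to 17, which is L ⇒ W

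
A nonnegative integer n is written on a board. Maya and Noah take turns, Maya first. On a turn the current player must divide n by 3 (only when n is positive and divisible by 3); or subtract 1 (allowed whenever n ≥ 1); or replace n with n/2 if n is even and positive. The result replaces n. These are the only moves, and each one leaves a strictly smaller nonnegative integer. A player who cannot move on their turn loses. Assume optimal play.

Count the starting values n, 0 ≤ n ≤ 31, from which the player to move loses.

Compute win/loss labels from the base case upward. A position with no move is L. Any other position is W if it can reach an L in one move, else L.
n=0: no move → L
n=1: W (go to 0, an L position)
n=2: L (sole option 1(W) is W)
n=3: W (go to 2, an L position)
n=4: W (go to 2, an L position)
n=5: L (sole option 4(W) is W)
n=6: W (go to 2, an L position)
n=7: L (sole option 6(W) is W)
n=8: W (go to 7, an L position)
n=9: L (options 3(W), 8(W) are all W)
n=10: W (go to 5, an L position)
n=11: L (sole option 10(W) is W)
n=12: W (go to 11, an L position)
n=13: L (sole option 12(W) is W)
n=14: W (go to 7, an L position)
n=15: W (go to 5, an L position)
n=16: L (options 8(W), 15(W) are all W)
n=17: W (go to 16, an L position)
n=18: W (go to 9, an L position)
n=19: L (sole option 18(W) is W)
n=20: W (go to 19, an L position)
n=21: W (go to 7, an L position)
n=22: W (go to 11, an L position)
n=23: L (sole option 22(W) is W)
n=24: W (go to 23, an L position)
n=25: L (sole option 24(W) is W)
n=26: W (go to 13, an L position)
n=27: W (go to 9, an L position)
n=28: L (options 14(W), 27(W) are all W)
n=29: W (go to 28, an L position)
n=30: L (options 10(W), 15(W), 29(W) are all W)
n=31: W (go to 30, an L position)
L entries with 0 ≤ n ≤ 31: n = 0, 2, 5, 7, 9, 11, 13, 16, 19, 23, 25, 28, 30; that makes 13.

13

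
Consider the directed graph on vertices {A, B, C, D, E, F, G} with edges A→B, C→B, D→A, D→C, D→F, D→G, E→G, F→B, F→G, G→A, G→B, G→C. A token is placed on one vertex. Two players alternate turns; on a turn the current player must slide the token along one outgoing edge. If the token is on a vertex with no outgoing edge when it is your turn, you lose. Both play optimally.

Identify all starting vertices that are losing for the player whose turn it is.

B, D, E

Build the W/L table. Terminal = L. A non-terminal position is W if it has a move to some L; otherwise it is L.
Every edge goes from a vertex to one that appears earlier in the order B, C, A, G, F, E, D, so processing vertices in that order labels each vertex after all of its successors.
B: no outgoing edge → L
C: →B(L), so W
A: →B(L), so W
G: →B(L), so W
F: →B(L), so W
E: →G(W) only, which is W, so L
D: →F(W), G(W), A(W), C(W) — all W, so L
The losing starting vertices are exactly the entries labelled L in this table (3 of them).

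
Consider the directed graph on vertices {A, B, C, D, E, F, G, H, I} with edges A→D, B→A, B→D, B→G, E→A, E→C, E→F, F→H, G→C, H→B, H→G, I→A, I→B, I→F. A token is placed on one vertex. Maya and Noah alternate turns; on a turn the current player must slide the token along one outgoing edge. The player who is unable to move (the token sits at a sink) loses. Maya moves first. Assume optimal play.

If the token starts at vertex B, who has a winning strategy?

Use the standard recursion: the mover loses at a terminal position; elsewhere, the mover wins exactly when some move hands the opponent an L position.
Every edge goes from a vertex to one that appears earlier in the order D, C, A, G, B, H, F, E, I, so processing vertices in that order labels each vertex after all of its successors.
D: no outgoing edge → L
C: no outgoing edge → L
A: reaches L-position D → W
G: reaches L-position C → W
B: reaches L-position D → W
H: only reaches B(W), G(W), all W → L
F: reaches L-position H → W
E: reaches L-position C → W
I: only reaches F(W), B(W), A(W), all W → L
From B Maya can move to D, reaching an L position.

Maya wins.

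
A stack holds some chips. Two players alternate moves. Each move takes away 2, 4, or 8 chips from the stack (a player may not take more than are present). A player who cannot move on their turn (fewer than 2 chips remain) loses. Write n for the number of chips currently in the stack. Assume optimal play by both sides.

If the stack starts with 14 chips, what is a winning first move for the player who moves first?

Label each position W (a win for the player to move) or L (a loss). A position with no legal move is L; any other position is W exactly when some move reaches an L, and L when every move reaches a W.
n=0: no move → L
n=1: no move → L
n=2: reaches L-position 0 → W
n=3: reaches L-position 1 → W
n=4: reaches L-position 0 → W
n=5: reaches L-position 1 → W
n=6: only reaches 4(W), 2(W), all W → L
n=7: only reaches 5(W), 3(W), all W → L
n=8: reaches L-position 6 → W
n=9: reaches L-position 7 → W
n=10: reaches L-position 6 → W
n=11: reaches L-position 7 → W
n=12: only reaches 10(W), 8(W), 4(W), all W → L
n=13: only reaches 11(W), 9(W), 5(W), all W → L
n=14: reaches L-position 12 → W
From 14, the L positions reachable in one move are: 12, 6. Any move reaching one of these is winning.

Remove 2, leaving 12.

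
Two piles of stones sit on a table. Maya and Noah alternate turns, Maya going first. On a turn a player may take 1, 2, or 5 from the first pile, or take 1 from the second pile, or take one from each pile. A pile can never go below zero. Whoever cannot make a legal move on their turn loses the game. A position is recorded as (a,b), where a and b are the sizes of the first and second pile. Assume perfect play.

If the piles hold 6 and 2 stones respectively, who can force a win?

Build the W/L table. Terminal = L. A non-terminal position is W if it has a move to some L; otherwise it is L.
No move ever increases a pile, so every position that can arise here has a ≤ 6 and b ≤ 2; it is enough to label the cells with 0 ≤ a ≤ 6 and 0 ≤ b ≤ 2.
Every move lowers a or b (never raises either), so fill the grid row by row in increasing a, and left to right within a row: each cell's successors are then already labelled.
      b=0  b=1  b=2
a=0:    L    W    L
a=1:    W    W    W
a=2:    W    L    W
a=3:    L    W    W
a=4:    W    W    L
a=5:    W    L    W
a=6:    L    W    W
Cells with no legal move (terminal, hence L): (0,0).
The remaining L cells, each justified by listing all of its moves:
(0,2): →(0,1)(W) only, which is W, so L
(2,1): →(1,1)(W), (0,1)(W), (2,0)(W), (1,0)(W) — all W, so L
(3,0): →(2,0)(W), (1,0)(W) — all W, so L
(4,2): →(3,2)(W), (2,2)(W), (4,1)(W), (3,1)(W) — all W, so L
(5,1): →(4,1)(W), (3,1)(W), (0,1)(W), (5,0)(W), (4,0)(W) — all W, so L
(6,0): →(5,0)(W), (4,0)(W), (1,0)(W) — all W, so L
Every other cell has at least one move into one of the L cells above, so it is W.
From (6,2) Maya can move to (4,2), reaching an L position.

Maya wins.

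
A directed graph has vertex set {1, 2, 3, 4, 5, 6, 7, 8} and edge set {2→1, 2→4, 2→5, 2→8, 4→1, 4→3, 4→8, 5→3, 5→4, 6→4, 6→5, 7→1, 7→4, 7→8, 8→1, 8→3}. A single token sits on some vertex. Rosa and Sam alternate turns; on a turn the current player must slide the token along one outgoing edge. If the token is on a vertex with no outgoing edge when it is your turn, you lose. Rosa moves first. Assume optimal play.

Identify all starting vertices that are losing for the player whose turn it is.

1, 3, 6

Classify positions by backward induction: terminal positions (no move available) are L. From any other position, the mover wins iff some move reaches an L.
Every edge goes from a vertex to one that appears earlier in the order 3, 1, 8, 4, 5, 2, 7, 6, so processing vertices in that order labels each vertex after all of its successors.
3: no outgoing edge → L
1: no outgoing edge → L
8: →1(L), so W
4: →1(L), so W
5: →3(L), so W
2: →1(L), so W
7: →1(L), so W
6: →5(W), 4(W) — all W, so L
Reading off the rows marked L gives the requested list; there are 3 such vertices.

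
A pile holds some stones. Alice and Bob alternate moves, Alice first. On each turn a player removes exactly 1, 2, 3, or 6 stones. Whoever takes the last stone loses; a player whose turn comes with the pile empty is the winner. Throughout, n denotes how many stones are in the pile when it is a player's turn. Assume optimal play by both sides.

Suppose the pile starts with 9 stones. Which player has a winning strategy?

Bob wins.

Compute win/loss labels from the base case upward. A position with no move is W. Any other position is W if it can reach an L in one move, else L.
n=0: no move; the opponent has just taken the last stone and therefore loses → W
n=1: L (sole option 0(W) is W)
n=2: W (go to 1, an L position)
n=3: W (go to 1, an L position)
n=4: W (go to 1, an L position)
n=5: L (options 4(W), 3(W), 2(W) are all W)
n=6: W (go to 5, an L position)
n=7: W (go to 5, an L position)
n=8: W (go to 5, an L position)
n=9: L (options 8(W), 7(W), 6(W), 3(W) are all W)
The starting position 9 is L: whatever Alice does, the opponent receives a W position.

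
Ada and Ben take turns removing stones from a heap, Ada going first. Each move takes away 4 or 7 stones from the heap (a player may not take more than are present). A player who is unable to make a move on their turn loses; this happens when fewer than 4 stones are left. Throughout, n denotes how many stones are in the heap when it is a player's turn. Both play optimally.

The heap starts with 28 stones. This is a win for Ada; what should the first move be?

Classify positions by backward induction: terminal positions (no move available) are L. From any other position, the mover wins iff some move reaches an L.
n=0: no move → L
n=1: no move → L
n=2: no move → L
n=3: no move → L
n=4: reaches L-position 0 → W
n=5: reaches L-position 1 → W
n=6: reaches L-position 2 → W
n=7: reaches L-position 3 → W
n=8: reaches L-position 1 → W
n=9: reaches L-position 2 → W
n=10: reaches L-position 3 → W
n=11: only reaches 7(W), 4(W), all W → L
n=12: only reaches 8(W), 5(W), all W → L
n=13: only reaches 9(W), 6(W), all W → L
n=14: only reaches 10(W), 7(W), all W → L
n=15: reaches L-position 11 → W
n=16: reaches L-position 12 → W
n=17: reaches L-position 13 → W
n=18: reaches L-position 14 → W
n=19: reaches L-position 12 → W
n=20: reaches L-position 13 → W
n=21: reaches L-position 14 → W
n=22: only reaches 18(W), 15(W), all W → L
n=23: only reaches 19(W), 16(W), all W → L
n=24: only reaches 20(W), 17(W), all W → L
n=25: only reaches 21(W), 18(W), all W → L
n=26: reaches L-position 22 → W
n=27: reaches L-position 23 → W
n=28: reaches L-position 24 → W
From 28, the L positions reachable in one move are: 24.

Remove 4, leaving 24.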